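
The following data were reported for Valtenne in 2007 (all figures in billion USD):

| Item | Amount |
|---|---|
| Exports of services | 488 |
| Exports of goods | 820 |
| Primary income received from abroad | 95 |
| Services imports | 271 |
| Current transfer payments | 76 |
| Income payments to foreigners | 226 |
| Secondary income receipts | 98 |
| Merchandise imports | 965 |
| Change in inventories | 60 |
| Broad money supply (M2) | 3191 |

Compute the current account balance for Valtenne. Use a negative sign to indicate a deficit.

-37

Goods balance = 820 - 965 = -145
Services balance = 488 - 271 = 217
Trade balance (goods + services) = -145 + 217 = 72
Net primary income = 95 - 226 = -131
Net secondary income = 98 - 76 = 22
Current account = 72 + (-131) + 22 = -37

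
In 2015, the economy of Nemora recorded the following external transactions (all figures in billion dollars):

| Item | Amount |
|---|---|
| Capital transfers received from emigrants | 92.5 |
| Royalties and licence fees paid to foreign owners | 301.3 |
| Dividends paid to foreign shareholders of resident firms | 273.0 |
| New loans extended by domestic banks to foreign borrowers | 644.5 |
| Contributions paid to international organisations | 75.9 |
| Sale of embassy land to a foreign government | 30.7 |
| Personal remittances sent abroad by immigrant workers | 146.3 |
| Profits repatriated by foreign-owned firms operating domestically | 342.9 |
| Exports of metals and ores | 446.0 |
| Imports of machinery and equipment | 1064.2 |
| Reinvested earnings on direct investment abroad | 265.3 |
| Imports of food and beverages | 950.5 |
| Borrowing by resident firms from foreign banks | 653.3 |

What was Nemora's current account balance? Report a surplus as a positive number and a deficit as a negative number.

-2442.8

Goods: 446.0 - 950.5 - 1064.2 = -1568.7
Services: -301.3
Primary income: -273.0 - 342.9 + 265.3 = -350.6
Secondary income: -75.9 - 146.3 = -222.2
Current account = (-1568.7) + (-301.3) + (-350.6) + (-222.2) = -2442.8
(Excluded from the current account — capital account: capital transfers received from emigrants 92.5, sale of embassy land to a foreign government 30.7; financial account: new loans extended by domestic banks to foreign borrowers 644.5, borrowing by resident firms from foreign banks 653.3.)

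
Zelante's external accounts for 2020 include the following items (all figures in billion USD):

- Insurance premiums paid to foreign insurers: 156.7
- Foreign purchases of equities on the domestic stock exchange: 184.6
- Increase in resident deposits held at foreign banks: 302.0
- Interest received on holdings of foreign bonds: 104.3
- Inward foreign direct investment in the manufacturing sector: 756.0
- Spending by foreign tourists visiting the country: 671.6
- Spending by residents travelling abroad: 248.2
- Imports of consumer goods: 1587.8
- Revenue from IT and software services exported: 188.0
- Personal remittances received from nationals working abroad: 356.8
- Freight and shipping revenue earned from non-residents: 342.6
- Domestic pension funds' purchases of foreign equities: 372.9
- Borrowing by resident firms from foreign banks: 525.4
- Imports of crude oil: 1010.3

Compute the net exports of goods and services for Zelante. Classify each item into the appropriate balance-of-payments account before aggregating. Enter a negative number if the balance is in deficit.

-1800.8

Goods: -1587.8 - 1010.3 = -2598.1
Services: -156.7 + 188.0 - 248.2 + 342.6 + 671.6 = 797.3
Trade balance = -2598.1 + 797.3 = -1800.8
(Excluded from the trade balance — financial account: foreign purchases of equities on the domestic stock exchange 184.6, increase in resident deposits held at foreign banks 302.0, inward foreign direct investment in the manufacturing sector 756.0, domestic pension funds' purchases of foreign equities 372.9, borrowing by resident firms from foreign banks 525.4; primary income: interest received on holdings of foreign bonds 104.3; secondary income: personal remittances received from nationals working abroad 356.8.)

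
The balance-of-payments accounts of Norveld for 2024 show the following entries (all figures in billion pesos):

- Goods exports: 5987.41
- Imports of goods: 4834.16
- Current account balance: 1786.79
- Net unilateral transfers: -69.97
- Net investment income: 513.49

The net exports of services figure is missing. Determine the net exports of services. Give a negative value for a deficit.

190.02

Current account = goods balance + services balance + net primary income + net secondary income
Sum of the known components = 1596.77
Net exports of services = CA - (known components) = 1786.79 - 1596.77 = 190.02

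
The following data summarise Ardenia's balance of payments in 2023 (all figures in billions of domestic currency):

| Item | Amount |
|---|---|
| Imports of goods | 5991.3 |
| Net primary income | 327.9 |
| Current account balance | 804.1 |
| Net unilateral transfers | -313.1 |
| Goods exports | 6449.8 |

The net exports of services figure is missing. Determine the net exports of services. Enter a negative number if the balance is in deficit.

330.8

Current account = goods balance + services balance + net primary income + net secondary income
Sum of the known components = 473.3
Net exports of services = CA - (known components) = 804.1 - 473.3 = 330.8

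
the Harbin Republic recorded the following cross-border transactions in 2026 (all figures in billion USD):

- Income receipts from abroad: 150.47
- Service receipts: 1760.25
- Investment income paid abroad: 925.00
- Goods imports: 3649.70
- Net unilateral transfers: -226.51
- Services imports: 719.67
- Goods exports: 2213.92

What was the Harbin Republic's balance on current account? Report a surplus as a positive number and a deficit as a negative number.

-1396.24

Goods balance = 2213.92 - 3649.70 = -1435.78
Services balance = 1760.25 - 719.67 = 1040.58
Trade balance (goods + services) = -1435.78 + 1040.58 = -395.20
Net primary income = 150.47 - 925.00 = -774.53
Net secondary income = -226.51
Current account = -395.20 + (-774.53) + (-226.51) = -1396.24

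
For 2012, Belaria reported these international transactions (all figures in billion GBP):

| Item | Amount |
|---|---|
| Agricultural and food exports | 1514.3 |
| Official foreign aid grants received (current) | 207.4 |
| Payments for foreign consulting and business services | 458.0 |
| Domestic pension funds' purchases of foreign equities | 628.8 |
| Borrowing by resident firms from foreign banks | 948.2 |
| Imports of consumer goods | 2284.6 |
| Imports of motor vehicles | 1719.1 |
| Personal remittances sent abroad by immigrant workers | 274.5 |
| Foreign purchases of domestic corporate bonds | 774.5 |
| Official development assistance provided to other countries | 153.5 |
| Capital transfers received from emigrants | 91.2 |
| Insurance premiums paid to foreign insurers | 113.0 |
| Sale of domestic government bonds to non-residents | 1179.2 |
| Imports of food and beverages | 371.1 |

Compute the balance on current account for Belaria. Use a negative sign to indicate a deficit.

Goods: -1719.1 - 371.1 - 2284.6 + 1514.3 = -2860.5
Services: -113.0 - 458.0 = -571.0
Secondary income: -153.5 + 207.4 - 274.5 = -220.6
Current account = (-2860.5) + (-571.0) + (-220.6) = -3652.1
(Excluded from the current account — financial account: domestic pension funds' purchases of foreign equities 628.8, borrowing by resident firms from foreign banks 948.2, foreign purchases of domestic corporate bonds 774.5, sale of domestic government bonds to non-residents 1179.2; capital account: capital transfers received from emigrants 91.2.)

-3652.1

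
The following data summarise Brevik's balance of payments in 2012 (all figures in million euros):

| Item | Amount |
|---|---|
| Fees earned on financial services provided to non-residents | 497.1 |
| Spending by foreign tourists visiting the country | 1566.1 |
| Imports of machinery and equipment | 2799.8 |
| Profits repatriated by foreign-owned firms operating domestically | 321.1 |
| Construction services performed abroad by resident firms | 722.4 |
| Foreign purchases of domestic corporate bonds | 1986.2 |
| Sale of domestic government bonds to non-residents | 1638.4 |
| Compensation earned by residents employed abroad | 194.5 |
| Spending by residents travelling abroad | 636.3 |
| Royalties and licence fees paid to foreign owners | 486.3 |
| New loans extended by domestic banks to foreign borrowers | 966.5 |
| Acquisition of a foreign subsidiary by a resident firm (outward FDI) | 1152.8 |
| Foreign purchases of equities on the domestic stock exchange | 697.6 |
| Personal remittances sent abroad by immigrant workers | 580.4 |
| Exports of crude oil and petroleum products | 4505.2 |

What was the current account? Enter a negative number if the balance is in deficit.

2661.4

Goods: -2799.8 + 4505.2 = 1705.4
Services: 1566.1 + 497.1 + 722.4 - 486.3 - 636.3 = 1663.0
Primary income: 194.5 - 321.1 = -126.6
Secondary income: -580.4
Current account = 1705.4 + 1663.0 + (-126.6) + (-580.4) = 2661.4
(Excluded from the current account — financial account: foreign purchases of domestic corporate bonds 1986.2, sale of domestic government bonds to non-residents 1638.4, new loans extended by domestic banks to foreign borrowers 966.5, acquisition of a foreign subsidiary by a resident firm (outward FDI) 1152.8, foreign purchases of equities on the domestic stock exchange 697.6.)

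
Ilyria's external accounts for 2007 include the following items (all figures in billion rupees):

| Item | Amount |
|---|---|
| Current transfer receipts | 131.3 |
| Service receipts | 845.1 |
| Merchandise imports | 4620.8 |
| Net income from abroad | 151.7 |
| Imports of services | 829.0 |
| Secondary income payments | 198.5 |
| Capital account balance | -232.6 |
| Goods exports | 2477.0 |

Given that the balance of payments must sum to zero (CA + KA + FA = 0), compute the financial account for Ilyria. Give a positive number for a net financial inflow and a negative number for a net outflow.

Goods balance = 2477.0 - 4620.8 = -2143.8
Services balance = 845.1 - 829.0 = 16.1
Trade balance (goods + services) = -2143.8 + 16.1 = -2127.7
Net primary income = 151.7
Net secondary income = 131.3 - 198.5 = -67.2
Current account = -2127.7 + 151.7 + (-67.2) = -2043.2
Financial account = -(-2043.2 + (-232.6)) = 2275.8

2275.8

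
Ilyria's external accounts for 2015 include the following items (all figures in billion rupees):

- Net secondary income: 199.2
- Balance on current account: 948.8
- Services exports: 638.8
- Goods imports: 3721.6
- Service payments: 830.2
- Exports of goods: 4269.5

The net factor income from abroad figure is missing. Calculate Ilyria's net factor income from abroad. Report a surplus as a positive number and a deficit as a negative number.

Current account = goods balance + services balance + net primary income + net secondary income
Sum of the known components = 555.7
Net factor income from abroad = CA - (known components) = 948.8 - 555.7 = 393.1

393.1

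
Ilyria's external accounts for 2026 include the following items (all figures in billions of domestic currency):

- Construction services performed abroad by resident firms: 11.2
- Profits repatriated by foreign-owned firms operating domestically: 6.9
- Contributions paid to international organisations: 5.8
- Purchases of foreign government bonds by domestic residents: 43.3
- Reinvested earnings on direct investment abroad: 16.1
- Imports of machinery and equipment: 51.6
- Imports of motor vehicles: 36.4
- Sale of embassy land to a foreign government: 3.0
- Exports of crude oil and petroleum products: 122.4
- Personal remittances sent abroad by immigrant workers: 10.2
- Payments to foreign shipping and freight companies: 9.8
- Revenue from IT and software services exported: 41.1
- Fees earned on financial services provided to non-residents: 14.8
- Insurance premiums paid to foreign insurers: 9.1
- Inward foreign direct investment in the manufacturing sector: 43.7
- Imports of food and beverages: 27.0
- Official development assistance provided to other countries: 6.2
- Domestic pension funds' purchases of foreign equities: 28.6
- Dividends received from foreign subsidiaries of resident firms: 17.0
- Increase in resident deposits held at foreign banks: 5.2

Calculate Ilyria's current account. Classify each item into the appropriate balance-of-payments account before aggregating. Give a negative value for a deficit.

59.6

Goods: 122.4 - 36.4 - 51.6 - 27.0 = 7.4
Services: 11.2 - 9.1 + 41.1 - 9.8 + 14.8 = 48.2
Primary income: 17.0 - 6.9 + 16.1 = 26.2
Secondary income: -5.8 - 10.2 - 6.2 = -22.2
Current account = 7.4 + 48.2 + 26.2 + (-22.2) = 59.6
(Excluded from the current account — financial account: purchases of foreign government bonds by domestic residents 43.3, inward foreign direct investment in the manufacturing sector 43.7, domestic pension funds' purchases of foreign equities 28.6, increase in resident deposits held at foreign banks 5.2; capital account: sale of embassy land to a foreign government 3.0.)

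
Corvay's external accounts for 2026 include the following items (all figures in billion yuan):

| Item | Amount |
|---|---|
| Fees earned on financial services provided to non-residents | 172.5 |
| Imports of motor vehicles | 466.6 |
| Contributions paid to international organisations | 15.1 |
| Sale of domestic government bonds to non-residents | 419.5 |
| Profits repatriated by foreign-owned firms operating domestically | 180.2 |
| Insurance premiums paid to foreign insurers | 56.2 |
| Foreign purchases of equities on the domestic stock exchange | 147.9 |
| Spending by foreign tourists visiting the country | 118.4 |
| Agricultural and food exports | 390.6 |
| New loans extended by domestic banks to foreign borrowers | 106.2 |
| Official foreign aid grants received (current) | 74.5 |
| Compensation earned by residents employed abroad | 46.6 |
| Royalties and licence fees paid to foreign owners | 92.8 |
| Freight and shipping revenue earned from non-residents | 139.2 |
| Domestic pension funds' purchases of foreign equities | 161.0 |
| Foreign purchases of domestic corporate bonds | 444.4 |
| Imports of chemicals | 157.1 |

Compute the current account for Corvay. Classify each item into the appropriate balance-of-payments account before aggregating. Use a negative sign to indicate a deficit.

Goods: -157.1 - 466.6 + 390.6 = -233.1
Services: 118.4 - 56.2 + 172.5 + 139.2 - 92.8 = 281.1
Primary income: 46.6 - 180.2 = -133.6
Secondary income: -15.1 + 74.5 = 59.4
Current account = (-233.1) + 281.1 + (-133.6) + 59.4 = -26.2
(Excluded from the current account — financial account: sale of domestic government bonds to non-residents 419.5, foreign purchases of equities on the domestic stock exchange 147.9, new loans extended by domestic banks to foreign borrowers 106.2, domestic pension funds' purchases of foreign equities 161.0, foreign purchases of domestic corporate bonds 444.4.)

-26.2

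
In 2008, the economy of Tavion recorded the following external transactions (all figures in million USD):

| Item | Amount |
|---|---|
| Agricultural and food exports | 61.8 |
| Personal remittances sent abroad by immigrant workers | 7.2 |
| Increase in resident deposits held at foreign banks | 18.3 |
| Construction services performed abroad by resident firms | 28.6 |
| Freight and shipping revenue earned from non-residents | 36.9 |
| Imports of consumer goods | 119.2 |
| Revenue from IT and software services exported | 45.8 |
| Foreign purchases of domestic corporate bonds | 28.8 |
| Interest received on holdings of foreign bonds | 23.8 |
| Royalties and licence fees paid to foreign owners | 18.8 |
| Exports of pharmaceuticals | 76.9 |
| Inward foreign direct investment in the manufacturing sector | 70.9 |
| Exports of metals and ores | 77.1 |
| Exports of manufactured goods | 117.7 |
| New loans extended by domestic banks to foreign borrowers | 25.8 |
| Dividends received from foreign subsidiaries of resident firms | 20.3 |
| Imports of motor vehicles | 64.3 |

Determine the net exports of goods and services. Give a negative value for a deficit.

242.5

Goods: 77.1 + 117.7 - 64.3 - 119.2 + 61.8 + 76.9 = 150.0
Services: 36.9 + 45.8 - 18.8 + 28.6 = 92.5
Trade balance = 150.0 + 92.5 = 242.5
(Excluded from the trade balance — secondary income: personal remittances sent abroad by immigrant workers 7.2; financial account: increase in resident deposits held at foreign banks 18.3, foreign purchases of domestic corporate bonds 28.8, inward foreign direct investment in the manufacturing sector 70.9, new loans extended by domestic banks to foreign borrowers 25.8; primary income: interest received on holdings of foreign bonds 23.8, dividends received from foreign subsidiaries of resident firms 20.3.)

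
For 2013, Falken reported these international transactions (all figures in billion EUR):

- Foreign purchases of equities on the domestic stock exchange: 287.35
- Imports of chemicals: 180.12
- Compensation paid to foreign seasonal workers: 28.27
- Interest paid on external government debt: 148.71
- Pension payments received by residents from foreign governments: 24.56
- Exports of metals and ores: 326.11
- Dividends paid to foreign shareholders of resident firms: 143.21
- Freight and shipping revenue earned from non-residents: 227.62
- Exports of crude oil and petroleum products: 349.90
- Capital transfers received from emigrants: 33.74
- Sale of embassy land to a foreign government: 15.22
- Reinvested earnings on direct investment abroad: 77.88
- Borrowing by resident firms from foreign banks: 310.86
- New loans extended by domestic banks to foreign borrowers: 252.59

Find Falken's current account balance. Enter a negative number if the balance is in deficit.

Goods: 349.90 + 326.11 - 180.12 = 495.89
Services: 227.62
Primary income: -143.21 - 148.71 + 77.88 - 28.27 = -242.31
Secondary income: 24.56
Current account = 495.89 + 227.62 + (-242.31) + 24.56 = 505.76
(Excluded from the current account — financial account: foreign purchases of equities on the domestic stock exchange 287.35, borrowing by resident firms from foreign banks 310.86, new loans extended by domestic banks to foreign borrowers 252.59; capital account: capital transfers received from emigrants 33.74, sale of embassy land to a foreign government 15.22.)

505.76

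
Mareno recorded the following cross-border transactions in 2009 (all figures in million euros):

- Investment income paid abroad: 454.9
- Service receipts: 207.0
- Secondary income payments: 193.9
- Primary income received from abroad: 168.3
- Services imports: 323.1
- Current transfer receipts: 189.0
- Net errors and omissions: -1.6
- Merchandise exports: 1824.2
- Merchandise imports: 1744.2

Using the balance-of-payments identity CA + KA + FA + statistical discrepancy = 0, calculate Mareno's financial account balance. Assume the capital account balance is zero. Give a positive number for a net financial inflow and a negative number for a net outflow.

Goods balance = 1824.2 - 1744.2 = 80.0
Services balance = 207.0 - 323.1 = -116.1
Trade balance (goods + services) = 80.0 + (-116.1) = -36.1
Net primary income = 168.3 - 454.9 = -286.6
Net secondary income = 189.0 - 193.9 = -4.9
Current account = -36.1 + (-286.6) + (-4.9) = -327.6
Financial account = -(-327.6 + (-1.6)) = 329.2

329.2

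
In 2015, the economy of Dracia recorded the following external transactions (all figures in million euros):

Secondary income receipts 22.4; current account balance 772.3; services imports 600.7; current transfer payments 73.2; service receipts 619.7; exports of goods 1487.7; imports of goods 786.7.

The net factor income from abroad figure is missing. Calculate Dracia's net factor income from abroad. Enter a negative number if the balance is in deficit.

103.1

Current account = goods balance + services balance + net primary income + net secondary income
Sum of the known components = 669.2
Net factor income from abroad = CA - (known components) = 772.3 - 669.2 = 103.1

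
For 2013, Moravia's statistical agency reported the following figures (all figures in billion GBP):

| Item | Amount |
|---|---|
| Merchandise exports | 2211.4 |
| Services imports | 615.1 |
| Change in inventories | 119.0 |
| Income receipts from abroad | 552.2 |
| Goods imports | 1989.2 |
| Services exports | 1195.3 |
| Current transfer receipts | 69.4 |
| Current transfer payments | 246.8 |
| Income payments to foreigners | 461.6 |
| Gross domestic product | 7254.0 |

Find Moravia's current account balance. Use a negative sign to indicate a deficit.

Goods balance = 2211.4 - 1989.2 = 222.2
Services balance = 1195.3 - 615.1 = 580.2
Trade balance (goods + services) = 222.2 + 580.2 = 802.4
Net primary income = 552.2 - 461.6 = 90.6
Net secondary income = 69.4 - 246.8 = -177.4
Current account = 802.4 + 90.6 + (-177.4) = 715.6

715.6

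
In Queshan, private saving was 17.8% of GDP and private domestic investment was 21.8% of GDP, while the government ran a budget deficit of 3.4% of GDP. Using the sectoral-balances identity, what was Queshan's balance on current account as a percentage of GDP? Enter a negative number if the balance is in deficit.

By the sectoral-balances identity, CA = (S_private - I) + (T - G).
Private balance = 17.8 - 21.8 = -4.0
Government balance (T - G) = -3.4
CA = -4.0 + (-3.4) = -7.4

-7.4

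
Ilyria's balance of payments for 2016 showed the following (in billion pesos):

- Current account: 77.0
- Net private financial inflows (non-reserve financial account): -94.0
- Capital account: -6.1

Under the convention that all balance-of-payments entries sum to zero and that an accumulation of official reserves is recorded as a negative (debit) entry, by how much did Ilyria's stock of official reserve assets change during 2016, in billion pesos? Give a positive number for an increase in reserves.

Official reserve transactions balance = -(77.0 + (-6.1) + (-94.0)) = 23.1
An accumulation of reserves is recorded as a debit (negative entry), so the change in the stock of reserves is the negative of that balance.
Change in official reserves = -(23.1) = -23.1

-23.1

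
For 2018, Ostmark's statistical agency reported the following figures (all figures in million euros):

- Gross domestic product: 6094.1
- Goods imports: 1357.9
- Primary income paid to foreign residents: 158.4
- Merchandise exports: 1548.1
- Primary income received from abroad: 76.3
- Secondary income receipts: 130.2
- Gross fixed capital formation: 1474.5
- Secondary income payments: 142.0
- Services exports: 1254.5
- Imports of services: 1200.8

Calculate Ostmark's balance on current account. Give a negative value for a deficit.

Goods balance = 1548.1 - 1357.9 = 190.2
Services balance = 1254.5 - 1200.8 = 53.7
Trade balance (goods + services) = 190.2 + 53.7 = 243.9
Net primary income = 76.3 - 158.4 = -82.1
Net secondary income = 130.2 - 142.0 = -11.8
Current account = 243.9 + (-82.1) + (-11.8) = 150.0

150.0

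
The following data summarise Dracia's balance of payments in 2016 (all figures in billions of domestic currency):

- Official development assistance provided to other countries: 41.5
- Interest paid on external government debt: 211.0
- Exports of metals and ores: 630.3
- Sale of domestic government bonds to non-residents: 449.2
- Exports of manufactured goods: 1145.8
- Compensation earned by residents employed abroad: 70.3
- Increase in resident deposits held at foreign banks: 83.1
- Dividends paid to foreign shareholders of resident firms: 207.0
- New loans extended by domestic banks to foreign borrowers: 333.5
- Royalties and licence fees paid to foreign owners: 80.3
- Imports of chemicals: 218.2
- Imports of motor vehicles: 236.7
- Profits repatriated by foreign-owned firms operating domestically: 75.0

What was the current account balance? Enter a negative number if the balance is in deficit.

Goods: 1145.8 - 236.7 + 630.3 - 218.2 = 1321.2
Services: -80.3
Primary income: -75.0 - 211.0 + 70.3 - 207.0 = -422.7
Secondary income: -41.5
Current account = 1321.2 + (-80.3) + (-422.7) + (-41.5) = 776.7
(Excluded from the current account — financial account: sale of domestic government bonds to non-residents 449.2, increase in resident deposits held at foreign banks 83.1, new loans extended by domestic banks to foreign borrowers 333.5.)

776.7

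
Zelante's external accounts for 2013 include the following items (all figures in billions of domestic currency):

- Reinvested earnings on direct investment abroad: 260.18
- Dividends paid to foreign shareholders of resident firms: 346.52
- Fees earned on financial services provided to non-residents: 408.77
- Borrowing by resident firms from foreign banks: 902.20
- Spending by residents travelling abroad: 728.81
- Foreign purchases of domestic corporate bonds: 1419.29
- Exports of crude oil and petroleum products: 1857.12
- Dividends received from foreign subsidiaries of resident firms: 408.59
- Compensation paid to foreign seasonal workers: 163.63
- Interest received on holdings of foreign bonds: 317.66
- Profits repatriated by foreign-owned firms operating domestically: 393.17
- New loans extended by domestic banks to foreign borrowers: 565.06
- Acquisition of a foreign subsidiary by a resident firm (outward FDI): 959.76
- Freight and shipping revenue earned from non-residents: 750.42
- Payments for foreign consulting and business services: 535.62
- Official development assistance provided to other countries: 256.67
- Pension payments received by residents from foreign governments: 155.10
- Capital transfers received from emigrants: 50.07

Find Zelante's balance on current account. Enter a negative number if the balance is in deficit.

1733.42

Goods: 1857.12
Services: -535.62 + 408.77 - 728.81 + 750.42 = -105.24
Primary income: -393.17 - 346.52 + 408.59 - 163.63 + 317.66 + 260.18 = 83.11
Secondary income: 155.10 - 256.67 = -101.57
Current account = 1857.12 + (-105.24) + 83.11 + (-101.57) = 1733.42
(Excluded from the current account — financial account: borrowing by resident firms from foreign banks 902.20, foreign purchases of domestic corporate bonds 1419.29, new loans extended by domestic banks to foreign borrowers 565.06, acquisition of a foreign subsidiary by a resident firm (outward FDI) 959.76; capital account: capital transfers received from emigrants 50.07.)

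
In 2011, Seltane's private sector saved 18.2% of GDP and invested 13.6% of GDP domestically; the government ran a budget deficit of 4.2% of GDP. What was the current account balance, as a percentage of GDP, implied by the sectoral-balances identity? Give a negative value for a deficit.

0.4

By the sectoral-balances identity, CA = (S_private - I) + (T - G).
Private balance = 18.2 - 13.6 = 4.6
Government balance (T - G) = -4.2
CA = 4.6 + (-4.2) = 0.4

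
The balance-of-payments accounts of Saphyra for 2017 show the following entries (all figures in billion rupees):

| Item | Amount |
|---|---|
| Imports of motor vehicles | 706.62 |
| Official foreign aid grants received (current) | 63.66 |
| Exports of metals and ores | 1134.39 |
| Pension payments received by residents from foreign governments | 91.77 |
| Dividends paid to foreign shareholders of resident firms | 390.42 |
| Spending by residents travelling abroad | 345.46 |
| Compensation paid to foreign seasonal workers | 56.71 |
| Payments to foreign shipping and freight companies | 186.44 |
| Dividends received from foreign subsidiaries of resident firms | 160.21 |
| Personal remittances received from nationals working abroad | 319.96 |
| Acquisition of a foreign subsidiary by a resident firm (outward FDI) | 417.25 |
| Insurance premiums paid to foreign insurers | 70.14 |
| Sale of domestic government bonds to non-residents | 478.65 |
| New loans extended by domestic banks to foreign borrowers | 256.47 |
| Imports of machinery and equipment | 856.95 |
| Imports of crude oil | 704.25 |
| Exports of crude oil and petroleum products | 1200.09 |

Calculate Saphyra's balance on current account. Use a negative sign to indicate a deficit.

Goods: -856.95 + 1200.09 - 706.62 + 1134.39 - 704.25 = 66.66
Services: -345.46 - 186.44 - 70.14 = -602.04
Primary income: 160.21 - 56.71 - 390.42 = -286.92
Secondary income: 319.96 + 63.66 + 91.77 = 475.39
Current account = 66.66 + (-602.04) + (-286.92) + 475.39 = -346.91
(Excluded from the current account — financial account: acquisition of a foreign subsidiary by a resident firm (outward FDI) 417.25, sale of domestic government bonds to non-residents 478.65, new loans extended by domestic banks to foreign borrowers 256.47.)

-346.91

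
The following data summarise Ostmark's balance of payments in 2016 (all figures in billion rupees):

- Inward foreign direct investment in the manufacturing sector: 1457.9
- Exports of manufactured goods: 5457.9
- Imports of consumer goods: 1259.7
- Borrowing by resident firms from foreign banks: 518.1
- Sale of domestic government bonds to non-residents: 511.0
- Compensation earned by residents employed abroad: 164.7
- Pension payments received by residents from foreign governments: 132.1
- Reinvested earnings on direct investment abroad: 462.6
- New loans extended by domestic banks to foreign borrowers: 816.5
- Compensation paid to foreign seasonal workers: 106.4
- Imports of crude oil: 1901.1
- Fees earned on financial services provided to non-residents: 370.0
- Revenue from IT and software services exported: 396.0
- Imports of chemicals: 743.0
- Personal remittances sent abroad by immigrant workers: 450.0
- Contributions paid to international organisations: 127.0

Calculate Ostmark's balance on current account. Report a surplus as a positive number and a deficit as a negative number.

Goods: -1901.1 - 743.0 + 5457.9 - 1259.7 = 1554.1
Services: 370.0 + 396.0 = 766.0
Primary income: -106.4 + 462.6 + 164.7 = 520.9
Secondary income: -450.0 - 127.0 + 132.1 = -444.9
Current account = 1554.1 + 766.0 + 520.9 + (-444.9) = 2396.1
(Excluded from the current account — financial account: inward foreign direct investment in the manufacturing sector 1457.9, borrowing by resident firms from foreign banks 518.1, sale of domestic government bonds to non-residents 511.0, new loans extended by domestic banks to foreign borrowers 816.5.)

2396.1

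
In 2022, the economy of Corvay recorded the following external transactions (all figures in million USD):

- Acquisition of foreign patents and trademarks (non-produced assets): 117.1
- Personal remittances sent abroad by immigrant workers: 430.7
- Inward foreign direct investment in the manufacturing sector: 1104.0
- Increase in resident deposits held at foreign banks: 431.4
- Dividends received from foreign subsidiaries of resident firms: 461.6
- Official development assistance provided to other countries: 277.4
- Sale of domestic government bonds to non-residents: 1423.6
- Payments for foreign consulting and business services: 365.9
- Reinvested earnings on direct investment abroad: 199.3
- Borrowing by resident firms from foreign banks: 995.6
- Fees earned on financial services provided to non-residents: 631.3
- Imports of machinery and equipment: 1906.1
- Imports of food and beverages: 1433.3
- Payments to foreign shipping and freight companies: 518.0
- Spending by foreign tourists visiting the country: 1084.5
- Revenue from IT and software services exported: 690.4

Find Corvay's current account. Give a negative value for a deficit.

-1864.3

Goods: -1433.3 - 1906.1 = -3339.4
Services: -365.9 + 690.4 + 631.3 - 518.0 + 1084.5 = 1522.3
Primary income: 199.3 + 461.6 = 660.9
Secondary income: -277.4 - 430.7 = -708.1
Current account = (-3339.4) + 1522.3 + 660.9 + (-708.1) = -1864.3
(Excluded from the current account — capital account: acquisition of foreign patents and trademarks (non-produced assets) 117.1; financial account: inward foreign direct investment in the manufacturing sector 1104.0, increase in resident deposits held at foreign banks 431.4, sale of domestic government bonds to non-residents 1423.6, borrowing by resident firms from foreign banks 995.6.)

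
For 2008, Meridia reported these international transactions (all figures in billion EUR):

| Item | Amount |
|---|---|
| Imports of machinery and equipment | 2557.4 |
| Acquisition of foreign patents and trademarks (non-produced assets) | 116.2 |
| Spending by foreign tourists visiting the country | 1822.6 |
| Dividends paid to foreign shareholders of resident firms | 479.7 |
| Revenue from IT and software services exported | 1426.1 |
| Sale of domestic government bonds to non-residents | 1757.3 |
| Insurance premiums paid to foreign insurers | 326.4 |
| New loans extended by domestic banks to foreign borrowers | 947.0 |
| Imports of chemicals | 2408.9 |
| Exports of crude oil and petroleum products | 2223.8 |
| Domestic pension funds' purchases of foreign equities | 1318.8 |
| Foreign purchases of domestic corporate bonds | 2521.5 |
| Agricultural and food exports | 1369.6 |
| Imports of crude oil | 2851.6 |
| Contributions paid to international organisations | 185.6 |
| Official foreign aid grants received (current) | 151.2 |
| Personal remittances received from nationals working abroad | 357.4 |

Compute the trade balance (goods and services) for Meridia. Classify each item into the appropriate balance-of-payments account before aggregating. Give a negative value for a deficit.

Goods: 2223.8 - 2408.9 + 1369.6 - 2557.4 - 2851.6 = -4224.5
Services: 1822.6 + 1426.1 - 326.4 = 2922.3
Trade balance = -4224.5 + 2922.3 = -1302.2
(Excluded from the trade balance — capital account: acquisition of foreign patents and trademarks (non-produced assets) 116.2; primary income: dividends paid to foreign shareholders of resident firms 479.7; financial account: sale of domestic government bonds to non-residents 1757.3, new loans extended by domestic banks to foreign borrowers 947.0, domestic pension funds' purchases of foreign equities 1318.8, foreign purchases of domestic corporate bonds 2521.5; secondary income: contributions paid to international organisations 185.6, official foreign aid grants received (current) 151.2, personal remittances received from nationals working abroad 357.4.)

-1302.2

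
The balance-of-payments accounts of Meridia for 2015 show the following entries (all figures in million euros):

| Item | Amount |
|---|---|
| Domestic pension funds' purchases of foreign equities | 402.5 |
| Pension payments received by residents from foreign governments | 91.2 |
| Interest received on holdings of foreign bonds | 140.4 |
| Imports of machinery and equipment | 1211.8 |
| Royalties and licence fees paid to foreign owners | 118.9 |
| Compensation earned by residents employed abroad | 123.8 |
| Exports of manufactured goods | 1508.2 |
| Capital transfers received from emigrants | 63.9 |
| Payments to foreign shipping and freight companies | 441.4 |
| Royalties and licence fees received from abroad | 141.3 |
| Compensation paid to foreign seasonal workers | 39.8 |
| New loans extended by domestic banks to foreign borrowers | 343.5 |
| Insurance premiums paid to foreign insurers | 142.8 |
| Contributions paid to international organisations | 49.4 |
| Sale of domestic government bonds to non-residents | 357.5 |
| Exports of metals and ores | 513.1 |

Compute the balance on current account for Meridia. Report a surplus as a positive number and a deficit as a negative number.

Goods: 1508.2 + 513.1 - 1211.8 = 809.5
Services: -142.8 - 441.4 + 141.3 - 118.9 = -561.8
Primary income: -39.8 + 140.4 + 123.8 = 224.4
Secondary income: 91.2 - 49.4 = 41.8
Current account = 809.5 + (-561.8) + 224.4 + 41.8 = 513.9
(Excluded from the current account — financial account: domestic pension funds' purchases of foreign equities 402.5, new loans extended by domestic banks to foreign borrowers 343.5, sale of domestic government bonds to non-residents 357.5; capital account: capital transfers received from emigrants 63.9.)

513.9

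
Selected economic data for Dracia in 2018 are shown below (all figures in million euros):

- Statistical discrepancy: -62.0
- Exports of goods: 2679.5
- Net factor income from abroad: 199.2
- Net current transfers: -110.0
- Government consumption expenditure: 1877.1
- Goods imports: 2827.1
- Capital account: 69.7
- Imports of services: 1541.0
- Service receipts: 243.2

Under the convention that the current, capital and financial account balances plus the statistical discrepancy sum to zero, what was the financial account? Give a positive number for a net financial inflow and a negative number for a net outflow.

Goods balance = 2679.5 - 2827.1 = -147.6
Services balance = 243.2 - 1541.0 = -1297.8
Trade balance (goods + services) = -147.6 + (-1297.8) = -1445.4
Net primary income = 199.2
Net secondary income = -110.0
Current account = -1445.4 + 199.2 + (-110.0) = -1356.2
Financial account = -(-1356.2 + 69.7 + (-62.0)) = 1348.5

1348.5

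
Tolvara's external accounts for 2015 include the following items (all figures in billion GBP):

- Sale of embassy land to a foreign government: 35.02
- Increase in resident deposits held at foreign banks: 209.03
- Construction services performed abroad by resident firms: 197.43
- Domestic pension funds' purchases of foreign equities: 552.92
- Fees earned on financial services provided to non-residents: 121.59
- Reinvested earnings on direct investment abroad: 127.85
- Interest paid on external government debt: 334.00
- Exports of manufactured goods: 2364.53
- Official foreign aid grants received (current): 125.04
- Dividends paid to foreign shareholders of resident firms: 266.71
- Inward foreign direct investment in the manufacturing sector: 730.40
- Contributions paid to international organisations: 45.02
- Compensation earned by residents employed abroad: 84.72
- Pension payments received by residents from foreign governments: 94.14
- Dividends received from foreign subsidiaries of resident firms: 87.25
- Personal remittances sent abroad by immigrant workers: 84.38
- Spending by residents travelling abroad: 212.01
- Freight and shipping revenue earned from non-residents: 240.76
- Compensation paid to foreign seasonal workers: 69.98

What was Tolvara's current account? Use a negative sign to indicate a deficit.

Goods: 2364.53
Services: 240.76 - 212.01 + 121.59 + 197.43 = 347.77
Primary income: 87.25 + 84.72 - 69.98 - 334.00 - 266.71 + 127.85 = -370.87
Secondary income: 125.04 - 45.02 - 84.38 + 94.14 = 89.78
Current account = 2364.53 + 347.77 + (-370.87) + 89.78 = 2431.21
(Excluded from the current account — capital account: sale of embassy land to a foreign government 35.02; financial account: increase in resident deposits held at foreign banks 209.03, domestic pension funds' purchases of foreign equities 552.92, inward foreign direct investment in the manufacturing sector 730.40.)

2431.21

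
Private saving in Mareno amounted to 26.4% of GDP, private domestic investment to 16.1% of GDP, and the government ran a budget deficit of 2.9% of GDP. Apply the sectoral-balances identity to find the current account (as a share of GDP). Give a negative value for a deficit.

By the sectoral-balances identity, CA = (S_private - I) + (T - G).
Private balance = 26.4 - 16.1 = 10.3
Government balance (T - G) = -2.9
CA = 10.3 + (-2.9) = 7.4

7.4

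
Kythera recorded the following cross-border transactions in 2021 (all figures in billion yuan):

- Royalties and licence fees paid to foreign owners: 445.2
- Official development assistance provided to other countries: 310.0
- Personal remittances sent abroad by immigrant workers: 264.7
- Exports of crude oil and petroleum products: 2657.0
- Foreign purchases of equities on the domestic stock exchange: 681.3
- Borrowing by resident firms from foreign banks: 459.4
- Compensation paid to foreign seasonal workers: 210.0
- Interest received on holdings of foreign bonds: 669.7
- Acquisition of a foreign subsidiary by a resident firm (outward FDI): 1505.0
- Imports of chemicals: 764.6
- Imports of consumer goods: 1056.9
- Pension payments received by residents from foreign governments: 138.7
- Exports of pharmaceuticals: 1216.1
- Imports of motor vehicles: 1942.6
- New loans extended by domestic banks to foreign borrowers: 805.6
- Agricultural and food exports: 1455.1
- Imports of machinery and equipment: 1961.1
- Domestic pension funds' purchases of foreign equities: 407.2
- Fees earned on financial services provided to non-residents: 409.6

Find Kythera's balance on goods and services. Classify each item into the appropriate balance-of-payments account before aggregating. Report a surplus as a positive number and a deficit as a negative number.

Goods: 2657.0 - 1961.1 - 1056.9 - 1942.6 + 1455.1 + 1216.1 - 764.6 = -397.0
Services: 409.6 - 445.2 = -35.6
Trade balance = -397.0 + (-35.6) = -432.6
(Excluded from the trade balance — secondary income: official development assistance provided to other countries 310.0, personal remittances sent abroad by immigrant workers 264.7, pension payments received by residents from foreign governments 138.7; financial account: foreign purchases of equities on the domestic stock exchange 681.3, borrowing by resident firms from foreign banks 459.4, acquisition of a foreign subsidiary by a resident firm (outward FDI) 1505.0, new loans extended by domestic banks to foreign borrowers 805.6, domestic pension funds' purchases of foreign equities 407.2; primary income: compensation paid to foreign seasonal workers 210.0, interest received on holdings of foreign bonds 669.7.)

-432.6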